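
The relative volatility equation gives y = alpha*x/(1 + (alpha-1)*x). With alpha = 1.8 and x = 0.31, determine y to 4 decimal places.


y = alpha*x / (1 + (alpha-1)*x)
y = 1.8*0.31 / (1 + (1.8-1)*0.31)
y = 0.558 / (1 + 0.248)
y = 0.558 / 1.248
y = 0.4471


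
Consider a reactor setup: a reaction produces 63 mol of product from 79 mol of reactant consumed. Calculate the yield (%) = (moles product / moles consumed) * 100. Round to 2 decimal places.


Yield = (moles product / moles consumed) * 100%
Yield = (63 / 79) * 100
Yield = 0.7975 * 100
Yield = 79.75%


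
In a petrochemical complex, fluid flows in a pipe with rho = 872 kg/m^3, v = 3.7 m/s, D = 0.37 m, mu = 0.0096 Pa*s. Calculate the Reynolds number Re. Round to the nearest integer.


Re = rho * v * D / mu
Re = 872 * 3.7 * 0.37 / 0.0096
Re = 1193.768 / 0.0096
Re = 124351


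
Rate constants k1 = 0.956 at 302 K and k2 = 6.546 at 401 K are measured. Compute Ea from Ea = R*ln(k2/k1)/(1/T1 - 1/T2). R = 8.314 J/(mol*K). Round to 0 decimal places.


Ea = R * ln(k2/k1) / (1/T1 - 1/T2)
ln(k2/k1) = ln(6.546/0.956) = 1.9238515
1/T1 - 1/T2 = 1/302 - 1/401 = 0.000817492692
Ea = 8.314 * 1.9238515 / 0.000817492692
Ea = 19566 J/mol


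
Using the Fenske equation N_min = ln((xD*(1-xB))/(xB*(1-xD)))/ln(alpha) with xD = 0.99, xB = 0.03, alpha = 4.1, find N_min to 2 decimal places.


N_min = ln((xD*(1-xB))/(xB*(1-xD))) / ln(alpha)
Numerator inside ln: 0.9603 / 0.0003 = 3201.0
ln(3201.0) = 8.071219
ln(alpha) = ln(4.1) = 1.410987
N_min = 8.071219 / 1.410987 = 5.72


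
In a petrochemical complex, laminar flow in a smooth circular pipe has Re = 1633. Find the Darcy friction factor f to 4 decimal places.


f = 64 / Re
f = 64 / 1633
f = 0.0392


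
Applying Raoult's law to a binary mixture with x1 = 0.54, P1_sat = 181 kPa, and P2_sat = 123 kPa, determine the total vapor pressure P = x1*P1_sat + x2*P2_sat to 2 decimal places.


P = x1*P1_sat + x2*P2_sat
x2 = 1 - x1 = 1 - 0.54 = 0.46
P = 0.54*181 + 0.46*123
P = 97.74 + 56.58
P = 154.32 kPa


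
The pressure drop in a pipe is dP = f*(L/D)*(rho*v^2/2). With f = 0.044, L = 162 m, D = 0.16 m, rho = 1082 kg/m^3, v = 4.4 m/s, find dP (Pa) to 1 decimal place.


dP = f * (L/D) * (rho*v^2/2)
dP = 0.044 * (162/0.16) * (1082*4.4^2/2)
L/D = 1012.5
rho*v^2/2 = 1082*19.36/2 = 10473.76
dP = 0.044 * 1012.5 * 10473.76
dP = 466606.0 Pa


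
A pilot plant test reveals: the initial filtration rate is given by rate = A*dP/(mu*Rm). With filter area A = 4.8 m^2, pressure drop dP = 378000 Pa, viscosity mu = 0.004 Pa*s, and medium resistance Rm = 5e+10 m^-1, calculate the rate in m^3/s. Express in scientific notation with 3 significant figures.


rate = A * dP / (mu * Rm)
rate = 4.8 * 378000 / (0.004 * 5e+10)
rate = 1814400.0 / 2.000e+08
rate = 9.07e-03 m^3/s


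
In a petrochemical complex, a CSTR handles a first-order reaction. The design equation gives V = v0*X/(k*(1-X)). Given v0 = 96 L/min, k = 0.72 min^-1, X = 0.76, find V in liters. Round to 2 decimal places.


V = v0 * X / (k * (1 - X))
V = 96 * 0.76 / (0.72 * (1 - 0.76))
V = 72.96 / (0.72 * 0.24)
V = 72.96 / 0.1728
V = 422.22 L


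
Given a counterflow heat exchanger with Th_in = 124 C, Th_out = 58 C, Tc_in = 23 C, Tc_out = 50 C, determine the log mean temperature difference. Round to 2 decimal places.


dT1 = Th_in - Tc_out = 124 - 50 = 74
dT2 = Th_out - Tc_in = 58 - 23 = 35
LMTD = (dT1 - dT2) / ln(dT1/dT2)
LMTD = (74 - 35) / ln(74/35)
LMTD = 52.09 K


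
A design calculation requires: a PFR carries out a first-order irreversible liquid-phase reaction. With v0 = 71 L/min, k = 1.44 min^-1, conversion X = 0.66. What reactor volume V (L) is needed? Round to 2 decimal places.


V = (v0/k) * ln(1/(1-X))
V = (71/1.44) * ln(1/(1-0.66))
V = 49.305556 * ln(2.941176)
V = 49.305556 * 1.07881
V = 53.19 L


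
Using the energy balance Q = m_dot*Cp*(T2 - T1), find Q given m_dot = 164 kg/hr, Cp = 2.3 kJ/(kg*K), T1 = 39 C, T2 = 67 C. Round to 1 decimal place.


Q = m_dot * Cp * (T2 - T1)
Q = 164 * 2.3 * (67 - 39)
Q = 164 * 2.3 * 28
Q = 10561.6 kJ/hr


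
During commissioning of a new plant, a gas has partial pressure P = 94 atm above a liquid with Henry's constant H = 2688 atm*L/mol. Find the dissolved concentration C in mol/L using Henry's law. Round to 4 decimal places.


C = P / H
C = 94 / 2688
C = 0.0350 mol/L


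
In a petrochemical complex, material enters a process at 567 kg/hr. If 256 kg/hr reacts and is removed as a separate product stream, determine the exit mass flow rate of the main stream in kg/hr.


Steady-state mass balance on the main outlet: F_out = F_in - F_removed
F_out = 567 - 256
F_out = 311 kg/hr


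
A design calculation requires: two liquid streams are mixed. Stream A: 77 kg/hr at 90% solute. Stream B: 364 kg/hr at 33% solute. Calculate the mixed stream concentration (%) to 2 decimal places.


Mass balance on solute: F1*x1 + F2*x2 = F3*x3
F3 = F1 + F2 = 77 + 364 = 441 kg/hr
x3 = (F1*x1 + F2*x2)/F3
x3 = (77*0.9 + 364*0.33) / 441
x3 = 42.95%


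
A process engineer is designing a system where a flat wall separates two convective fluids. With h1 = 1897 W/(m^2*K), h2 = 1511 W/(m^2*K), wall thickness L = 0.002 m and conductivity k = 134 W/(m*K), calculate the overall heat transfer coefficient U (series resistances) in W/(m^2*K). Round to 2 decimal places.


1/U = 1/h1 + L/k + 1/h2
1/U = 1/1897 + 0.002/134 + 1/1511
1/U = 0.0005271481 + 1.49254e-05 + 0.0006618134
1/U = 0.0012038869
U = 830.64 W/(m^2*K)


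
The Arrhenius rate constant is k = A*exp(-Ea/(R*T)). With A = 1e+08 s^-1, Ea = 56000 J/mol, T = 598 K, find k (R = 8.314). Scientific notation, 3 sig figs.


k = A * exp(-Ea/(R*T))
k = 1e+08 * exp(-56000 / (8.314 * 598))
k = 1e+08 * exp(-11.26359)
k = 1.28e+03


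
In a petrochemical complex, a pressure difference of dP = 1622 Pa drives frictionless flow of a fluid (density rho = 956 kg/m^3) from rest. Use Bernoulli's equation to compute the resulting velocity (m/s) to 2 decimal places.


v = sqrt(2*dP/rho)
v = sqrt(2*1622/956)
v = sqrt(3.393305)
v = 1.84 m/s


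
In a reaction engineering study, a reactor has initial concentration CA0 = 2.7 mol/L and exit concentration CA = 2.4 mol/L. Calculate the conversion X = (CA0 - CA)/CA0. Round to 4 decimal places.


X = (CA0 - CA) / CA0
X = (2.7 - 2.4) / 2.7
X = 0.3 / 2.7
X = 0.1111


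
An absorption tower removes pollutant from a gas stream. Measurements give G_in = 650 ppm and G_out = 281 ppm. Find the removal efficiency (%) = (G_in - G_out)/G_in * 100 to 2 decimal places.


Efficiency = (G_in - G_out) / G_in * 100%
Efficiency = (650 - 281) / 650 * 100
Efficiency = 369 / 650 * 100
Efficiency = 56.77%


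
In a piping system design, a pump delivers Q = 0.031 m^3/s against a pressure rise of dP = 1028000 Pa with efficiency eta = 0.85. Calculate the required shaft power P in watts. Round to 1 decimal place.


P = Q * dP / eta
P = 0.031 * 1028000 / 0.85
P = 31868.0 / 0.85
P = 37491.8 W


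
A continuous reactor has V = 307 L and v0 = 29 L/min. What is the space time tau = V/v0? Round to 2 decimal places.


tau = V / v0
tau = 307 / 29
tau = 10.59 min


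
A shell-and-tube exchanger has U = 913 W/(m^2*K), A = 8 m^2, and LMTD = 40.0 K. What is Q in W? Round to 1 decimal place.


Q = U * A * LMTD
Q = 913 * 8 * 40.0
Q = 292160.0 W


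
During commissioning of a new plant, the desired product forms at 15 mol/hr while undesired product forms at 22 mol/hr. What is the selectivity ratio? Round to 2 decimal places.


S = desired product rate / undesired product rate
S = 15 / 22
S = 0.68


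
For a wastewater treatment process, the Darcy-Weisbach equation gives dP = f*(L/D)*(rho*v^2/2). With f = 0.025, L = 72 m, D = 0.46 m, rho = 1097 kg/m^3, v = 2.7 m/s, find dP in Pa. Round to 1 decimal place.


dP = f * (L/D) * (rho*v^2/2)
dP = 0.025 * (72/0.46) * (1097*2.7^2/2)
L/D = 156.52173913
rho*v^2/2 = 1097*7.29/2 = 3998.565
dP = 0.025 * 156.52173913 * 3998.565
dP = 15646.6 Pa


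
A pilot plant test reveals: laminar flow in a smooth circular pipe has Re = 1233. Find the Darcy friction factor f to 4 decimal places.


f = 64 / Re
f = 64 / 1233
f = 0.0519


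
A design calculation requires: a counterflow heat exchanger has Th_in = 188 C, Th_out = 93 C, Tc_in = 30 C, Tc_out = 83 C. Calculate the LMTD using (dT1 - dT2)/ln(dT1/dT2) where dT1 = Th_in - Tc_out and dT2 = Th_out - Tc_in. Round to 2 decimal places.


dT1 = Th_in - Tc_out = 188 - 83 = 105
dT2 = Th_out - Tc_in = 93 - 30 = 63
LMTD = (dT1 - dT2) / ln(dT1/dT2)
LMTD = (105 - 63) / ln(105/63)
LMTD = 82.22 K


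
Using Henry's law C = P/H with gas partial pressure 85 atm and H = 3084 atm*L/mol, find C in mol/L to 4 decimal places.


C = P / H
C = 85 / 3084
C = 0.0276 mol/L


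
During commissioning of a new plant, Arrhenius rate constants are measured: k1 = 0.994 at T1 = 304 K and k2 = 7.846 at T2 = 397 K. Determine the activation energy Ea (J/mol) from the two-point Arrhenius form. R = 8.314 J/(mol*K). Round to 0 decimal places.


Ea = R * ln(k2/k1) / (1/T1 - 1/T2)
ln(k2/k1) = ln(7.846/0.994) = 2.0660219
1/T1 - 1/T2 = 1/304 - 1/397 = 0.000770581997
Ea = 8.314 * 2.0660219 / 0.000770581997
Ea = 22291 J/mol


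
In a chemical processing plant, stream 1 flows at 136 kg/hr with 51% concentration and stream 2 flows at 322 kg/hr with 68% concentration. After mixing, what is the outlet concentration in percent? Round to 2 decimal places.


Mass balance on solute: F1*x1 + F2*x2 = F3*x3
F3 = F1 + F2 = 136 + 322 = 458 kg/hr
x3 = (F1*x1 + F2*x2)/F3
x3 = (136*0.51 + 322*0.68) / 458
x3 = 62.95%


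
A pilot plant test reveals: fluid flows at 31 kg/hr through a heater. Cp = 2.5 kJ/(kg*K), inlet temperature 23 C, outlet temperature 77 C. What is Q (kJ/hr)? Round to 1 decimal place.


Q = m_dot * Cp * (T2 - T1)
Q = 31 * 2.5 * (77 - 23)
Q = 31 * 2.5 * 54
Q = 4185.0 kJ/hr


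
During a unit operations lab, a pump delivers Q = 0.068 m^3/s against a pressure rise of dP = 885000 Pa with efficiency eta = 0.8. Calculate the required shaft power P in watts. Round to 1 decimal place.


P = Q * dP / eta
P = 0.068 * 885000 / 0.8
P = 60180.0 / 0.8
P = 75225.0 W


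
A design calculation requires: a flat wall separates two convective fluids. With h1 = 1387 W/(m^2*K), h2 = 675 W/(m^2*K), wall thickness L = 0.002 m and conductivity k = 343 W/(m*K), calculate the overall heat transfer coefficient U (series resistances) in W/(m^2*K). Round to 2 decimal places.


1/U = 1/h1 + L/k + 1/h2
1/U = 1/1387 + 0.002/343 + 1/675
1/U = 0.0007209805 + 5.8309e-06 + 0.0014814815
1/U = 0.0022082929
U = 452.84 W/(m^2*K)


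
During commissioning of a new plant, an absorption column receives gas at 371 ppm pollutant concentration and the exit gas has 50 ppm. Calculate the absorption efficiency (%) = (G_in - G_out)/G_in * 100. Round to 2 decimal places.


Efficiency = (G_in - G_out) / G_in * 100%
Efficiency = (371 - 50) / 371 * 100
Efficiency = 321 / 371 * 100
Efficiency = 86.52%


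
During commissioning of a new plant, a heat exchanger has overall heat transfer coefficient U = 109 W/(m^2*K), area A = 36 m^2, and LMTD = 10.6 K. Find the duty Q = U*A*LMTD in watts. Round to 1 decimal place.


Q = U * A * LMTD
Q = 109 * 36 * 10.6
Q = 41594.4 W


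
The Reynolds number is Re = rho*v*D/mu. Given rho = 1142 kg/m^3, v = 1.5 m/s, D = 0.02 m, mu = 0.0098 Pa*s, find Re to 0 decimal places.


Re = rho * v * D / mu
Re = 1142 * 1.5 * 0.02 / 0.0098
Re = 34.26 / 0.0098
Re = 3496


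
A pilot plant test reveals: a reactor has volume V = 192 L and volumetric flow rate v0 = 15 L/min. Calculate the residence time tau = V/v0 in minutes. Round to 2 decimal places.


tau = V / v0
tau = 192 / 15
tau = 12.80 min


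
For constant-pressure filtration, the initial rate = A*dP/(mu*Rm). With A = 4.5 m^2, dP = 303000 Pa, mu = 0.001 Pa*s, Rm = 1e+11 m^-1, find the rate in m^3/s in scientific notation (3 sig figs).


rate = A * dP / (mu * Rm)
rate = 4.5 * 303000 / (0.001 * 1e+11)
rate = 1363500.0 / 1.000e+08
rate = 1.36e-02 m^3/s


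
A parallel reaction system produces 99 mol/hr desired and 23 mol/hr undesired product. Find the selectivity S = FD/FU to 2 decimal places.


S = desired product rate / undesired product rate
S = 99 / 23
S = 4.30


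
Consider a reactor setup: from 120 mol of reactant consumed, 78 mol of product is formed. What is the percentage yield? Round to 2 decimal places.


Yield = (moles product / moles consumed) * 100%
Yield = (78 / 120) * 100
Yield = 0.65 * 100
Yield = 65.00%


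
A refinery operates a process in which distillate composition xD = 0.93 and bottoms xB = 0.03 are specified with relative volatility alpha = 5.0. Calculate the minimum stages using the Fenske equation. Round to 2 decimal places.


N_min = ln((xD*(1-xB))/(xB*(1-xD))) / ln(alpha)
Numerator inside ln: 0.9021 / 0.0021 = 429.571429
ln(429.571429) = 6.062788
ln(alpha) = ln(5.0) = 1.609438
N_min = 6.062788 / 1.609438 = 3.77


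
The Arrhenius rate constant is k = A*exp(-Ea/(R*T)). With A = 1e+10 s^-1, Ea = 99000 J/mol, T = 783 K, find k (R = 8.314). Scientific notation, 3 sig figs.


k = A * exp(-Ea/(R*T))
k = 1e+10 * exp(-99000 / (8.314 * 783))
k = 1e+10 * exp(-15.207696)
k = 2.49e+03


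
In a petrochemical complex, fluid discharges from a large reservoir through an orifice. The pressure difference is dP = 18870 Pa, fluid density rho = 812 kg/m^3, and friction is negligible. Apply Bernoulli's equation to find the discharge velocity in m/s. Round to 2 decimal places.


v = sqrt(2*dP/rho)
v = sqrt(2*18870/812)
v = sqrt(46.477833)
v = 6.82 m/s


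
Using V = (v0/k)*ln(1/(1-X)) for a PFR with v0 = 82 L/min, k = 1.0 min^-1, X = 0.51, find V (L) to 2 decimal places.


V = (v0/k) * ln(1/(1-X))
V = (82/1.0) * ln(1/(1-0.51))
V = 82.0 * ln(2.040816)
V = 82.0 * 0.71335
V = 58.49 L


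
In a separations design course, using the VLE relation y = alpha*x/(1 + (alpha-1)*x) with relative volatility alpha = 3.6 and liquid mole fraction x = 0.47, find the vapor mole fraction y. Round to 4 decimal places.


y = alpha*x / (1 + (alpha-1)*x)
y = 3.6*0.47 / (1 + (3.6-1)*0.47)
y = 1.692 / (1 + 1.222)
y = 1.692 / 2.222
y = 0.7615


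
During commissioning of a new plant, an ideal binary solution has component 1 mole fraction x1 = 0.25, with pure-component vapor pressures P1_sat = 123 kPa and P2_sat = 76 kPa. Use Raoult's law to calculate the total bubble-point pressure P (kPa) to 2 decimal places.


P = x1*P1_sat + x2*P2_sat
x2 = 1 - x1 = 1 - 0.25 = 0.75
P = 0.25*123 + 0.75*76
P = 30.75 + 57.0
P = 87.75 kPa


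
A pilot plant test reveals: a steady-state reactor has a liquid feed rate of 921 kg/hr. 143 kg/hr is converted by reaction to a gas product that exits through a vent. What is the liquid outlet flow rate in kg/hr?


Steady-state mass balance on the main outlet: F_out = F_in - F_removed
F_out = 921 - 143
F_out = 778 kg/hr


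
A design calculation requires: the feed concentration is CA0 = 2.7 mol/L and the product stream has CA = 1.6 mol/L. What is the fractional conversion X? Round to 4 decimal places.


X = (CA0 - CA) / CA0
X = (2.7 - 1.6) / 2.7
X = 1.1 / 2.7
X = 0.4074


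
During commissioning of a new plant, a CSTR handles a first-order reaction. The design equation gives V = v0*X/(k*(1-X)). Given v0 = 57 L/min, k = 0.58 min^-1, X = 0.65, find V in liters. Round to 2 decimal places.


V = v0 * X / (k * (1 - X))
V = 57 * 0.65 / (0.58 * (1 - 0.65))
V = 37.05 / (0.58 * 0.35)
V = 37.05 / 0.203
V = 182.51 L


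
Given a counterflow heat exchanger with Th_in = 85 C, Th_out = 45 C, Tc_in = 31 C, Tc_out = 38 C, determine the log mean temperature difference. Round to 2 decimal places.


dT1 = Th_in - Tc_out = 85 - 38 = 47
dT2 = Th_out - Tc_in = 45 - 31 = 14
LMTD = (dT1 - dT2) / ln(dT1/dT2)
LMTD = (47 - 14) / ln(47/14)
LMTD = 27.25 K


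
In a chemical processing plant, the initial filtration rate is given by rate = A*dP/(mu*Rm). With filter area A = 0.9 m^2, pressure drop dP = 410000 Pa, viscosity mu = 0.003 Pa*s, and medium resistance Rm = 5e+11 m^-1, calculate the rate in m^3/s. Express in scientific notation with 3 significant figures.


rate = A * dP / (mu * Rm)
rate = 0.9 * 410000 / (0.003 * 5e+11)
rate = 369000.0 / 1.500e+09
rate = 2.46e-04 m^3/s


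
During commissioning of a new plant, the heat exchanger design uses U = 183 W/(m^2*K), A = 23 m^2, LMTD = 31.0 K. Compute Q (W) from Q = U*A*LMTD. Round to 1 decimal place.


Q = U * A * LMTD
Q = 183 * 23 * 31.0
Q = 130479.0 W


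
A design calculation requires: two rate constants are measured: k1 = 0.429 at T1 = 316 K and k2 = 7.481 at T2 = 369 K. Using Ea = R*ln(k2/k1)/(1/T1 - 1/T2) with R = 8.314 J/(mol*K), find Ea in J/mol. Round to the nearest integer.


Ea = R * ln(k2/k1) / (1/T1 - 1/T2)
ln(k2/k1) = ln(7.481/0.429) = 2.8586648
1/T1 - 1/T2 = 1/316 - 1/369 = 0.000454529862
Ea = 8.314 * 2.8586648 / 0.000454529862
Ea = 52289 J/mol


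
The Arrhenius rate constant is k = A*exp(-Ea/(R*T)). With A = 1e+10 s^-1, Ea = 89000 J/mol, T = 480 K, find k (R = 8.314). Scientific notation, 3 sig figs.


k = A * exp(-Ea/(R*T))
k = 1e+10 * exp(-89000 / (8.314 * 480))
k = 1e+10 * exp(-22.30174)
k = 2.06e+00


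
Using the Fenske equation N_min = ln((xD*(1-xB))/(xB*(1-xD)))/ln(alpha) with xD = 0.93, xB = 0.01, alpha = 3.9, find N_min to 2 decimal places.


N_min = ln((xD*(1-xB))/(xB*(1-xD))) / ln(alpha)
Numerator inside ln: 0.9207 / 0.0007 = 1315.285714
ln(1315.285714) = 7.181809
ln(alpha) = ln(3.9) = 1.360977
N_min = 7.181809 / 1.360977 = 5.28


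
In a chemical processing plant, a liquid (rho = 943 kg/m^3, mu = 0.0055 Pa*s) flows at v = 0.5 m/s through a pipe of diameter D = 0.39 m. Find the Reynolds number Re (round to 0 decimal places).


Re = rho * v * D / mu
Re = 943 * 0.5 * 0.39 / 0.0055
Re = 183.885 / 0.0055
Re = 33434


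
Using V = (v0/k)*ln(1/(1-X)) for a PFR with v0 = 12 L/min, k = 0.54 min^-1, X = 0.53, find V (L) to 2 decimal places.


V = (v0/k) * ln(1/(1-X))
V = (12/0.54) * ln(1/(1-0.53))
V = 22.222222 * ln(2.12766)
V = 22.222222 * 0.755023
V = 16.78 L


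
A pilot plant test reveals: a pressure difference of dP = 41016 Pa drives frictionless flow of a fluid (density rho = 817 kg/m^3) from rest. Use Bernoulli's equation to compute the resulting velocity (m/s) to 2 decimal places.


v = sqrt(2*dP/rho)
v = sqrt(2*41016/817)
v = sqrt(100.406365)
v = 10.02 m/s


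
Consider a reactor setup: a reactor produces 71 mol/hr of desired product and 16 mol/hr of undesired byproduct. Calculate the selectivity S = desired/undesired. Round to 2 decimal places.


S = desired product rate / undesired product rate
S = 71 / 16
S = 4.44


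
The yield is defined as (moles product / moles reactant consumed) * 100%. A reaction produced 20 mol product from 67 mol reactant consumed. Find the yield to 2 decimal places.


Yield = (moles product / moles consumed) * 100%
Yield = (20 / 67) * 100
Yield = 0.2985 * 100
Yield = 29.85%


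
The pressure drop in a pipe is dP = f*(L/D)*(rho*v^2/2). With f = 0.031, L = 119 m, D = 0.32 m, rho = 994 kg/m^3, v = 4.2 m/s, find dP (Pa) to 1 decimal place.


dP = f * (L/D) * (rho*v^2/2)
dP = 0.031 * (119/0.32) * (994*4.2^2/2)
L/D = 371.875
rho*v^2/2 = 994*17.64/2 = 8767.08
dP = 0.031 * 371.875 * 8767.08
dP = 101068.0 Pa


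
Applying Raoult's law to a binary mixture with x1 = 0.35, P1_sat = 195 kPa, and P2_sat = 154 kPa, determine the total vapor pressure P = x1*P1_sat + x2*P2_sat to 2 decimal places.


P = x1*P1_sat + x2*P2_sat
x2 = 1 - x1 = 1 - 0.35 = 0.65
P = 0.35*195 + 0.65*154
P = 68.25 + 100.1
P = 168.35 kPa


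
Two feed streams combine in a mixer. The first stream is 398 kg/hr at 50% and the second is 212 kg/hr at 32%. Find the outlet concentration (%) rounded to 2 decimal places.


Mass balance on solute: F1*x1 + F2*x2 = F3*x3
F3 = F1 + F2 = 398 + 212 = 610 kg/hr
x3 = (F1*x1 + F2*x2)/F3
x3 = (398*0.5 + 212*0.32) / 610
x3 = 43.74%


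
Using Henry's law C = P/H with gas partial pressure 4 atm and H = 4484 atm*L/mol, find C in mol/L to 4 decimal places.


C = P / H
C = 4 / 4484
C = 0.0009 mol/L


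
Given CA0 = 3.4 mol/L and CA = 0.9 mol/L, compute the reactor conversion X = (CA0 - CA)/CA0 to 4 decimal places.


X = (CA0 - CA) / CA0
X = (3.4 - 0.9) / 3.4
X = 2.5 / 3.4
X = 0.7353


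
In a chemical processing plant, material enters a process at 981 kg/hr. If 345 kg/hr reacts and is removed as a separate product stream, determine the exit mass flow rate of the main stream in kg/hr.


Steady-state mass balance on the main outlet: F_out = F_in - F_removed
F_out = 981 - 345
F_out = 636 kg/hr


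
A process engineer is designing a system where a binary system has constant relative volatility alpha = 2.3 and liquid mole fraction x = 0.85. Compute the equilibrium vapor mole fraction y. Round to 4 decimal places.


y = alpha*x / (1 + (alpha-1)*x)
y = 2.3*0.85 / (1 + (2.3-1)*0.85)
y = 1.955 / (1 + 1.105)
y = 1.955 / 2.105
y = 0.9287


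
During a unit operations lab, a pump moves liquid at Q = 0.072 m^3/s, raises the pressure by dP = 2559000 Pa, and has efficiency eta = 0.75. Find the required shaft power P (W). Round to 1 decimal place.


P = Q * dP / eta
P = 0.072 * 2559000 / 0.75
P = 184248.0 / 0.75
P = 245664.0 W


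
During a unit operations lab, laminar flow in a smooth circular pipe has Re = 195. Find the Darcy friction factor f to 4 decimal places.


f = 64 / Re
f = 64 / 195
f = 0.3282


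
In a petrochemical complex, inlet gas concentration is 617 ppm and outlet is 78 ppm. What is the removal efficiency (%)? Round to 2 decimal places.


Efficiency = (G_in - G_out) / G_in * 100%
Efficiency = (617 - 78) / 617 * 100
Efficiency = 539 / 617 * 100
Efficiency = 87.36%


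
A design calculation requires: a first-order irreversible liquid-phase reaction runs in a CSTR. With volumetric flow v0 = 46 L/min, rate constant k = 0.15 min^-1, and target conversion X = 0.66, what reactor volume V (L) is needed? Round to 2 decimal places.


V = v0 * X / (k * (1 - X))
V = 46 * 0.66 / (0.15 * (1 - 0.66))
V = 30.36 / (0.15 * 0.34)
V = 30.36 / 0.051
V = 595.29 L


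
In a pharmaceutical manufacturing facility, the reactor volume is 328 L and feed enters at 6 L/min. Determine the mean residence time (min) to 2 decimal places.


tau = V / v0
tau = 328 / 6
tau = 54.67 min


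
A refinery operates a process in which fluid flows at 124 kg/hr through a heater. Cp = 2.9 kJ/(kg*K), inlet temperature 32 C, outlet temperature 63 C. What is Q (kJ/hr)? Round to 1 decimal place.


Q = m_dot * Cp * (T2 - T1)
Q = 124 * 2.9 * (63 - 32)
Q = 124 * 2.9 * 31
Q = 11147.6 kJ/hr


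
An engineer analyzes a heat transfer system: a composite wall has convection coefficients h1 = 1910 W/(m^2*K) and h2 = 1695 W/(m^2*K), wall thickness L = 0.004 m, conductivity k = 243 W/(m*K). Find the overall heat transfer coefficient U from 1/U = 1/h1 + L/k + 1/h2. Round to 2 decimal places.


1/U = 1/h1 + L/k + 1/h2
1/U = 1/1910 + 0.004/243 + 1/1695
1/U = 0.0005235602 + 1.64609e-05 + 0.0005899705
1/U = 0.0011299916
U = 884.96 W/(m^2*K)


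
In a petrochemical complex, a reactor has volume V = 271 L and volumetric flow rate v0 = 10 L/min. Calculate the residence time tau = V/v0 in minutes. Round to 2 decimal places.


tau = V / v0
tau = 271 / 10
tau = 27.10 min


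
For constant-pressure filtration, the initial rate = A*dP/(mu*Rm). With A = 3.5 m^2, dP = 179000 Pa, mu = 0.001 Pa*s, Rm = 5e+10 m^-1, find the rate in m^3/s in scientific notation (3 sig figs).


rate = A * dP / (mu * Rm)
rate = 3.5 * 179000 / (0.001 * 5e+10)
rate = 626500.0 / 5.000e+07
rate = 1.25e-02 m^3/s


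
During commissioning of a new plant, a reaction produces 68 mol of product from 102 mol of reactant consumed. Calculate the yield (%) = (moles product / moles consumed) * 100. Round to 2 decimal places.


Yield = (moles product / moles consumed) * 100%
Yield = (68 / 102) * 100
Yield = 0.6667 * 100
Yield = 66.67%


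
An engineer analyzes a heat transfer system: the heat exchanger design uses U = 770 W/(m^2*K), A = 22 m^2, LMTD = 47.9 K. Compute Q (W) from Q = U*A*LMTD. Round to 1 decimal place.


Q = U * A * LMTD
Q = 770 * 22 * 47.9
Q = 811426.0 W


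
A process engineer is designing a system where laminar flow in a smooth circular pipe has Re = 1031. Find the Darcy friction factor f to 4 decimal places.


f = 64 / Re
f = 64 / 1031
f = 0.0621


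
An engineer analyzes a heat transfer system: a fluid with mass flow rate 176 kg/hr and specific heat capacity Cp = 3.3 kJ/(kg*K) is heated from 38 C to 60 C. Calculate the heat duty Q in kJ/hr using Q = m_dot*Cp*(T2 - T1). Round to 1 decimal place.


Q = m_dot * Cp * (T2 - T1)
Q = 176 * 3.3 * (60 - 38)
Q = 176 * 3.3 * 22
Q = 12777.6 kJ/hr


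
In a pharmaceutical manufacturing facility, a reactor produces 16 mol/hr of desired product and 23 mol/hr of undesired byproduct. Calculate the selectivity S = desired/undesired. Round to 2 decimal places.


S = desired product rate / undesired product rate
S = 16 / 23
S = 0.70


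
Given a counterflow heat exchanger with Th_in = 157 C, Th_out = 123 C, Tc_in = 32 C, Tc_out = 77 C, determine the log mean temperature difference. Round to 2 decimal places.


dT1 = Th_in - Tc_out = 157 - 77 = 80
dT2 = Th_out - Tc_in = 123 - 32 = 91
LMTD = (dT1 - dT2) / ln(dT1/dT2)
LMTD = (80 - 91) / ln(80/91)
LMTD = 85.38 K


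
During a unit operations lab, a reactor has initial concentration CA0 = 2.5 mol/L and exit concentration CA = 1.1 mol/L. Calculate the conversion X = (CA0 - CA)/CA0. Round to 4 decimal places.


X = (CA0 - CA) / CA0
X = (2.5 - 1.1) / 2.5
X = 1.4 / 2.5
X = 0.5600


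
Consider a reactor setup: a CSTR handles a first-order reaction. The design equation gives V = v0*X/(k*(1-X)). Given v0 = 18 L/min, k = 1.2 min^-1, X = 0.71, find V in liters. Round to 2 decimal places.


V = v0 * X / (k * (1 - X))
V = 18 * 0.71 / (1.2 * (1 - 0.71))
V = 12.78 / (1.2 * 0.29)
V = 12.78 / 0.348
V = 36.72 L


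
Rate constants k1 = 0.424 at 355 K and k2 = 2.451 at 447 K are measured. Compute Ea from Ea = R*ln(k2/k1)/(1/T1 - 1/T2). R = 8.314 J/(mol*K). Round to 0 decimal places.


Ea = R * ln(k2/k1) / (1/T1 - 1/T2)
ln(k2/k1) = ln(2.451/0.424) = 1.7545179
1/T1 - 1/T2 = 1/355 - 1/447 = 0.000579764943
Ea = 8.314 * 1.7545179 / 0.000579764943
Ea = 25160 J/mol


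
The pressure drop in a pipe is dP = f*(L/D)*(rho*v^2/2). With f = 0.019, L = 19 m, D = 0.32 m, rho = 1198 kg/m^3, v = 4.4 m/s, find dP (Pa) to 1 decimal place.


dP = f * (L/D) * (rho*v^2/2)
dP = 0.019 * (19/0.32) * (1198*4.4^2/2)
L/D = 59.375
rho*v^2/2 = 1198*19.36/2 = 11596.64
dP = 0.019 * 59.375 * 11596.64
dP = 13082.5 Pa


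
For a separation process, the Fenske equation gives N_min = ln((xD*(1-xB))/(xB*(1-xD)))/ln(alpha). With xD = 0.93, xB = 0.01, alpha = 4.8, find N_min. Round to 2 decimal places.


N_min = ln((xD*(1-xB))/(xB*(1-xD))) / ln(alpha)
Numerator inside ln: 0.9207 / 0.0007 = 1315.285714
ln(1315.285714) = 7.181809
ln(alpha) = ln(4.8) = 1.568616
N_min = 7.181809 / 1.568616 = 4.58


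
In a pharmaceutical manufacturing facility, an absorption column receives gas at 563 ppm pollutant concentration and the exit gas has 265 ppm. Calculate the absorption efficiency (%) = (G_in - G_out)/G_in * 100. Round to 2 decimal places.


Efficiency = (G_in - G_out) / G_in * 100%
Efficiency = (563 - 265) / 563 * 100
Efficiency = 298 / 563 * 100
Efficiency = 52.93%


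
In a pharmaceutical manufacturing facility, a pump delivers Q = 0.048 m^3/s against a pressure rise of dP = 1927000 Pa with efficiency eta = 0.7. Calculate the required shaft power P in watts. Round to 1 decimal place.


P = Q * dP / eta
P = 0.048 * 1927000 / 0.7
P = 92496.0 / 0.7
P = 132137.1 W


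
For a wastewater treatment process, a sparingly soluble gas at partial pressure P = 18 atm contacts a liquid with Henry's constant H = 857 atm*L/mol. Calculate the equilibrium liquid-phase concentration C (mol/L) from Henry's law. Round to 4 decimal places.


C = P / H
C = 18 / 857
C = 0.0210 mol/L


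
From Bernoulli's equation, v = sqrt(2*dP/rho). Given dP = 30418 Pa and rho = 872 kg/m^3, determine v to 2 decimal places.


v = sqrt(2*dP/rho)
v = sqrt(2*30418/872)
v = sqrt(69.766055)
v = 8.35 m/s


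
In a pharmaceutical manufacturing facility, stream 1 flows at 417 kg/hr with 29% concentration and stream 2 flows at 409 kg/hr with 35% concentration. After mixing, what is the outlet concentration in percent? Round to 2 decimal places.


Mass balance on solute: F1*x1 + F2*x2 = F3*x3
F3 = F1 + F2 = 417 + 409 = 826 kg/hr
x3 = (F1*x1 + F2*x2)/F3
x3 = (417*0.29 + 409*0.35) / 826
x3 = 31.97%


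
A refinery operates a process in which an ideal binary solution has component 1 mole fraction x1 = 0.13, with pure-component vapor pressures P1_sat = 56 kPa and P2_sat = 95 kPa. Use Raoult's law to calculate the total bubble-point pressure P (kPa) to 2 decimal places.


P = x1*P1_sat + x2*P2_sat
x2 = 1 - x1 = 1 - 0.13 = 0.87
P = 0.13*56 + 0.87*95
P = 7.28 + 82.65
P = 89.93 kPa


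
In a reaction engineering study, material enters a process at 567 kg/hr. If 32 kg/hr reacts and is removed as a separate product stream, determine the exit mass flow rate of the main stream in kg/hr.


Steady-state mass balance on the main outlet: F_out = F_in - F_removed
F_out = 567 - 32
F_out = 535 kg/hr


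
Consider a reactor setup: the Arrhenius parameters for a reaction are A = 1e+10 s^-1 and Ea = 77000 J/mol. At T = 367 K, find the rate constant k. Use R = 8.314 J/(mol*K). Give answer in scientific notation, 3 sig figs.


k = A * exp(-Ea/(R*T))
k = 1e+10 * exp(-77000 / (8.314 * 367))
k = 1e+10 * exp(-25.235658)
k = 1.10e-01


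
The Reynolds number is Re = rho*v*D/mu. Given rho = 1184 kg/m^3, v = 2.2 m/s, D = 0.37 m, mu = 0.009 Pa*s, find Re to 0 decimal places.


Re = rho * v * D / mu
Re = 1184 * 2.2 * 0.37 / 0.009
Re = 963.776 / 0.009
Re = 107086


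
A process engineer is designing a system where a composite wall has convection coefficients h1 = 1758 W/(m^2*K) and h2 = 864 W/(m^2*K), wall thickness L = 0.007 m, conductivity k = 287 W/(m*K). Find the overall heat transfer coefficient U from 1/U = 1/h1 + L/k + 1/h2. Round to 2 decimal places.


1/U = 1/h1 + L/k + 1/h2
1/U = 1/1758 + 0.007/287 + 1/864
1/U = 0.0005688282 + 2.43902e-05 + 0.0011574074
1/U = 0.0017506258
U = 571.22 W/(m^2*K)


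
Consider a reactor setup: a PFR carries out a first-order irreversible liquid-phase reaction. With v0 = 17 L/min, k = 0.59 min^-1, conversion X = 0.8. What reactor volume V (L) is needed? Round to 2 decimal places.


V = (v0/k) * ln(1/(1-X))
V = (17/0.59) * ln(1/(1-0.8))
V = 28.813559 * ln(5.0)
V = 28.813559 * 1.609438
V = 46.37 L


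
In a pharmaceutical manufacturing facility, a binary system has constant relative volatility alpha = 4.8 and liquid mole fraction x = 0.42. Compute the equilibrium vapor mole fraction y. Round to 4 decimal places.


y = alpha*x / (1 + (alpha-1)*x)
y = 4.8*0.42 / (1 + (4.8-1)*0.42)
y = 2.016 / (1 + 1.596)
y = 2.016 / 2.596
y = 0.7766


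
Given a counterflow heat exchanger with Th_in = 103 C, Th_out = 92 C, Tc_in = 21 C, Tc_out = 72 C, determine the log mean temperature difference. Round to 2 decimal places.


dT1 = Th_in - Tc_out = 103 - 72 = 31
dT2 = Th_out - Tc_in = 92 - 21 = 71
LMTD = (dT1 - dT2) / ln(dT1/dT2)
LMTD = (31 - 71) / ln(31/71)
LMTD = 48.27 K


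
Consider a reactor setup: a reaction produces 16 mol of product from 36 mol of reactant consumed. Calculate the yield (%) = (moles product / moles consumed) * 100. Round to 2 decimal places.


Yield = (moles product / moles consumed) * 100%
Yield = (16 / 36) * 100
Yield = 0.4444 * 100
Yield = 44.44%


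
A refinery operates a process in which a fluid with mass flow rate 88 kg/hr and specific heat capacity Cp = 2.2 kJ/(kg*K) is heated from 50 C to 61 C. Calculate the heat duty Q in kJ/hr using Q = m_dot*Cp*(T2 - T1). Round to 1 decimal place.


Q = m_dot * Cp * (T2 - T1)
Q = 88 * 2.2 * (61 - 50)
Q = 88 * 2.2 * 11
Q = 2129.6 kJ/hr


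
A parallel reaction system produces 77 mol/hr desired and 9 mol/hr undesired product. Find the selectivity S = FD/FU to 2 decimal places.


S = desired product rate / undesired product rate
S = 77 / 9
S = 8.56


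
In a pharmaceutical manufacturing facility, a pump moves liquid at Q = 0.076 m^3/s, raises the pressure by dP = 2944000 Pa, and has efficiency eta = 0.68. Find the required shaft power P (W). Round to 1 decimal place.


P = Q * dP / eta
P = 0.076 * 2944000 / 0.68
P = 223744.0 / 0.68
P = 329035.3 W


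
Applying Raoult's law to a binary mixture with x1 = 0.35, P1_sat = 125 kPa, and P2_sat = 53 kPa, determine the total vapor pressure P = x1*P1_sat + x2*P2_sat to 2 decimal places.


P = x1*P1_sat + x2*P2_sat
x2 = 1 - x1 = 1 - 0.35 = 0.65
P = 0.35*125 + 0.65*53
P = 43.75 + 34.45
P = 78.20 kPa


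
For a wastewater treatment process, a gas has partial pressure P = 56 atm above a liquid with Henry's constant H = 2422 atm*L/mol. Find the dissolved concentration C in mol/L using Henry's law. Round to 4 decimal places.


C = P / H
C = 56 / 2422
C = 0.0231 mol/L


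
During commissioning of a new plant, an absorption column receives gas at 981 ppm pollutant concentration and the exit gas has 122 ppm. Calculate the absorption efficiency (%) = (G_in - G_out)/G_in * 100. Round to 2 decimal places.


Efficiency = (G_in - G_out) / G_in * 100%
Efficiency = (981 - 122) / 981 * 100
Efficiency = 859 / 981 * 100
Efficiency = 87.56%


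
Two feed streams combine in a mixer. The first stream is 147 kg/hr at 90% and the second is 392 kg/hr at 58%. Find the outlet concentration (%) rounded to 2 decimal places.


Mass balance on solute: F1*x1 + F2*x2 = F3*x3
F3 = F1 + F2 = 147 + 392 = 539 kg/hr
x3 = (F1*x1 + F2*x2)/F3
x3 = (147*0.9 + 392*0.58) / 539
x3 = 66.73%


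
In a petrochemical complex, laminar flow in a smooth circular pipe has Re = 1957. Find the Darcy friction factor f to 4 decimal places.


f = 64 / Re
f = 64 / 1957
f = 0.0327


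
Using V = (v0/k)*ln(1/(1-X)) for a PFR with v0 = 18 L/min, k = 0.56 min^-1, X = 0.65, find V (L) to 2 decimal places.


V = (v0/k) * ln(1/(1-X))
V = (18/0.56) * ln(1/(1-0.65))
V = 32.142857 * ln(2.857143)
V = 32.142857 * 1.049822
V = 33.74 L


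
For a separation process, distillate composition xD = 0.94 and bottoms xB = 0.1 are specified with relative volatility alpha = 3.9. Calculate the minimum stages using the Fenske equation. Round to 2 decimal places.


N_min = ln((xD*(1-xB))/(xB*(1-xD))) / ln(alpha)
Numerator inside ln: 0.846 / 0.006 = 141.0
ln(141.0) = 4.94876
ln(alpha) = ln(3.9) = 1.360977
N_min = 4.94876 / 1.360977 = 3.64


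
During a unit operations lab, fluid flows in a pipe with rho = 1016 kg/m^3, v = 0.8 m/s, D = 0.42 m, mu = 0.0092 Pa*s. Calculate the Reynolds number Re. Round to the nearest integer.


Re = rho * v * D / mu
Re = 1016 * 0.8 * 0.42 / 0.0092
Re = 341.376 / 0.0092
Re = 37106


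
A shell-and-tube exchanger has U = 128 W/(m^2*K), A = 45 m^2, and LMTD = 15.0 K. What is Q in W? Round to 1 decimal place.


Q = U * A * LMTD
Q = 128 * 45 * 15.0
Q = 86400.0 W


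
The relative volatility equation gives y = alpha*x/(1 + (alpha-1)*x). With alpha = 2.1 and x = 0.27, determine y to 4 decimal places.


y = alpha*x / (1 + (alpha-1)*x)
y = 2.1*0.27 / (1 + (2.1-1)*0.27)
y = 0.567 / (1 + 0.297)
y = 0.567 / 1.297
y = 0.4372


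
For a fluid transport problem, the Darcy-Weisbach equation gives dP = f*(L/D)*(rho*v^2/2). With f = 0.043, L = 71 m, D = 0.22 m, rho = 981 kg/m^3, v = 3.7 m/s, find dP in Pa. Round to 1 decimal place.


dP = f * (L/D) * (rho*v^2/2)
dP = 0.043 * (71/0.22) * (981*3.7^2/2)
L/D = 322.72727273
rho*v^2/2 = 981*13.69/2 = 6714.945
dP = 0.043 * 322.72727273 * 6714.945
dP = 93185.1 Pa


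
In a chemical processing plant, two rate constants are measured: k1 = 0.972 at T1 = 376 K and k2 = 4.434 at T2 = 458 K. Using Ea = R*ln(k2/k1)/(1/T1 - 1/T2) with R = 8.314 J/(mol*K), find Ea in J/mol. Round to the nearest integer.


Ea = R * ln(k2/k1) / (1/T1 - 1/T2)
ln(k2/k1) = ln(4.434/0.972) = 1.5177016
1/T1 - 1/T2 = 1/376 - 1/458 = 0.000476168355
Ea = 8.314 * 1.5177016 / 0.000476168355
Ea = 26499 J/mol


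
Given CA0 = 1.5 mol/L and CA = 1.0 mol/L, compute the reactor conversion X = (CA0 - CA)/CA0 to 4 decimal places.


X = (CA0 - CA) / CA0
X = (1.5 - 1.0) / 1.5
X = 0.5 / 1.5
X = 0.3333


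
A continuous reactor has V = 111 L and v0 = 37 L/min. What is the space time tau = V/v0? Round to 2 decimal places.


tau = V / v0
tau = 111 / 37
tau = 3.00 min


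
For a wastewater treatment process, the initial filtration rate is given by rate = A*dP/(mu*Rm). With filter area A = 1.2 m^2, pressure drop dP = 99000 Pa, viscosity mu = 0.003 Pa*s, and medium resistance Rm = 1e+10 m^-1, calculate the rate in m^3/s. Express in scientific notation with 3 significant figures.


rate = A * dP / (mu * Rm)
rate = 1.2 * 99000 / (0.003 * 1e+10)
rate = 118800.0 / 3.000e+07
rate = 3.96e-03 m^3/s


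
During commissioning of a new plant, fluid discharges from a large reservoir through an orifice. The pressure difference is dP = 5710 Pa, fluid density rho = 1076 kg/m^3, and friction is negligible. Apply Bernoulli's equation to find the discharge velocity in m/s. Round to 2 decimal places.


v = sqrt(2*dP/rho)
v = sqrt(2*5710/1076)
v = sqrt(10.613383)
v = 3.26 m/s


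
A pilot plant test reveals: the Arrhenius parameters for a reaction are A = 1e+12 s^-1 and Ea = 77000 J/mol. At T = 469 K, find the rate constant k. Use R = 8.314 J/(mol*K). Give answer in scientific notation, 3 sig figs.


k = A * exp(-Ea/(R*T))
k = 1e+12 * exp(-77000 / (8.314 * 469))
k = 1e+12 * exp(-19.747306)
k = 2.65e+03


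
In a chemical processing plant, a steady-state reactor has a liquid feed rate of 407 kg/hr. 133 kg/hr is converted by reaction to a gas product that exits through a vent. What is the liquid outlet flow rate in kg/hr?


Steady-state mass balance on the main outlet: F_out = F_in - F_removed
F_out = 407 - 133
F_out = 274 kg/hr


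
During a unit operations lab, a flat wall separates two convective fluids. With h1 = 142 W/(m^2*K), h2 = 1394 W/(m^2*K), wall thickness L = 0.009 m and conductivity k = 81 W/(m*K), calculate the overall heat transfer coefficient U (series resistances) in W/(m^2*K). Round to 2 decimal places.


1/U = 1/h1 + L/k + 1/h2
1/U = 1/142 + 0.009/81 + 1/1394
1/U = 0.0070422535 + 0.0001111111 + 0.0007173601
1/U = 0.0078707247
U = 127.05 W/(m^2*K)


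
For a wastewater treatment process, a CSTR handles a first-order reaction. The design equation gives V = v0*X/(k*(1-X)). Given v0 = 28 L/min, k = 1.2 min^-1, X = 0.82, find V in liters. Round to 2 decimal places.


V = v0 * X / (k * (1 - X))
V = 28 * 0.82 / (1.2 * (1 - 0.82))
V = 22.96 / (1.2 * 0.18)
V = 22.96 / 0.216
V = 106.30 L


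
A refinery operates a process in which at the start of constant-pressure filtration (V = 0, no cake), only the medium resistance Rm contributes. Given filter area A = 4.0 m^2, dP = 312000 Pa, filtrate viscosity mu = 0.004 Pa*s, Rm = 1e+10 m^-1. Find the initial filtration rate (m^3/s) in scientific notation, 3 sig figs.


rate = A * dP / (mu * Rm)
rate = 4.0 * 312000 / (0.004 * 1e+10)
rate = 1248000.0 / 4.000e+07
rate = 3.12e-02 m^3/s


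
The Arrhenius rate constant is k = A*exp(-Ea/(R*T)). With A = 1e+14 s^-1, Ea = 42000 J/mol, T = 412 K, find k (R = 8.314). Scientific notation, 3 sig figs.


k = A * exp(-Ea/(R*T))
k = 1e+14 * exp(-42000 / (8.314 * 412))
k = 1e+14 * exp(-12.261456)
k = 4.73e+08


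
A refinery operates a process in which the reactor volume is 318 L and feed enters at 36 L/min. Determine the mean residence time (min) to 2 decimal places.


tau = V / v0
tau = 318 / 36
tau = 8.83 min


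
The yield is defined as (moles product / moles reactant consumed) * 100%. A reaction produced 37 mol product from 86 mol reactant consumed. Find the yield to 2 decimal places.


Yield = (moles product / moles consumed) * 100%
Yield = (37 / 86) * 100
Yield = 0.4302 * 100
Yield = 43.02%
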